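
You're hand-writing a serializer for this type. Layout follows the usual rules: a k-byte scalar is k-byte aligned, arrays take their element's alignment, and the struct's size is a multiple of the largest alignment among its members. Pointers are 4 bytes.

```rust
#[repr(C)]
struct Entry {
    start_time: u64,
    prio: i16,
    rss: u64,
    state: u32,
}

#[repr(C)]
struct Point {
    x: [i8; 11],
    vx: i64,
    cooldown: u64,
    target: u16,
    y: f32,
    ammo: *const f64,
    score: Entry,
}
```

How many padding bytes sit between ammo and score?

4

Entry: start_time at 0 (size 8, align 8) → ends 8; prio at 8 (size 2, align 2) → ends 10; pad 6 to align 8 for rss; rss at 16 (size 8, align 8) → ends 24; state at 24 (size 4, align 4) → ends 28; tail pad 4 to reach multiple of 8; total 32 bytes, alignment 8
x at 0 (size 11, align 1) → ends 11
pad 5 to align 8 for vx
vx at 16 (size 8, align 8) → ends 24
cooldown at 24 (size 8, align 8) → ends 32
target at 32 (size 2, align 2) → ends 34
pad 2 to align 4 for y
y at 36 (size 4, align 4) → ends 40
ammo at 40 (size 4, align 4) → ends 44
pad 4 to align 8 for score
score at 48 (size 32, align 8) → ends 80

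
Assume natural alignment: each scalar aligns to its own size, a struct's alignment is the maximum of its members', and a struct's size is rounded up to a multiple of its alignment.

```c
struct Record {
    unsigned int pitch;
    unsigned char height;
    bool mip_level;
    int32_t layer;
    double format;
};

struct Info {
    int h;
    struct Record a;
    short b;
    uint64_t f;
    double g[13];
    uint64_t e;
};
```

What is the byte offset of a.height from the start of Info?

Record: 0..4  pitch  (4B, 4-aligned); 4..5  height  (1B, 1-aligned); 5..6  mip_level  (1B, 1-aligned); 6..8  -- padding (2B); 8..12  layer  (4B, 4-aligned); 12..16  -- padding (4B); 16..24  format  (8B, 8-aligned); sizeof = 24, alignof = 8
0..4  h  (4B, 4-aligned)
4..8  -- padding (4B)
8..32  a  (24B, 8-aligned)
within Record: height at 4
8 + 4 = 12

12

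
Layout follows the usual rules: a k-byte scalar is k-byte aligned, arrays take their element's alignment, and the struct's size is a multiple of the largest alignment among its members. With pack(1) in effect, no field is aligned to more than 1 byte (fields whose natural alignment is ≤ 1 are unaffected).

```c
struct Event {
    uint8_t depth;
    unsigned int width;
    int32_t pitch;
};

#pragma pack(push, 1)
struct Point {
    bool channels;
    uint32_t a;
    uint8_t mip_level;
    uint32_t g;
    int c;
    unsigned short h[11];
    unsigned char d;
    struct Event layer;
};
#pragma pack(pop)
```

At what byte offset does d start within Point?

36

Event: @0: depth [1B, align 1] → 1; +3 pad (align 4); @4: width [4B, align 4] → 8; @8: pitch [4B, align 4] → 12; size 12, align 4
@0: channels [1B, align 1] → 1
@1: a [4B, align 1] → 5
@5: mip_level [1B, align 1] → 6
@6: g [4B, align 1] → 10
@10: c [4B, align 1] → 14
@14: h [22B, align 1] → 36
@36: d [1B, align 1] → 37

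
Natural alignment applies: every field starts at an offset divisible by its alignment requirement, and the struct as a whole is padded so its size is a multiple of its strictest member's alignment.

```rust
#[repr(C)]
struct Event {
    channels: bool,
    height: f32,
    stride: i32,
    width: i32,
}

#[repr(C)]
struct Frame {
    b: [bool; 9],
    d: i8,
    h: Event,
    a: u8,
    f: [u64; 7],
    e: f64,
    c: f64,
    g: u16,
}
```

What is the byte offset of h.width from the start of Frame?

24

Event: channels at 0 (size 1, align 1) → ends 1; pad 3 to align 4 for height; height at 4 (size 4, align 4) → ends 8; stride at 8 (size 4, align 4) → ends 12; width at 12 (size 4, align 4) → ends 16; total 16 bytes, alignment 4
b at 0 (size 9, align 1) → ends 9
d at 9 (size 1, align 1) → ends 10
pad 2 to align 4 for h
h at 12 (size 16, align 4) → ends 28
within Event: width at 12
12 + 12 = 24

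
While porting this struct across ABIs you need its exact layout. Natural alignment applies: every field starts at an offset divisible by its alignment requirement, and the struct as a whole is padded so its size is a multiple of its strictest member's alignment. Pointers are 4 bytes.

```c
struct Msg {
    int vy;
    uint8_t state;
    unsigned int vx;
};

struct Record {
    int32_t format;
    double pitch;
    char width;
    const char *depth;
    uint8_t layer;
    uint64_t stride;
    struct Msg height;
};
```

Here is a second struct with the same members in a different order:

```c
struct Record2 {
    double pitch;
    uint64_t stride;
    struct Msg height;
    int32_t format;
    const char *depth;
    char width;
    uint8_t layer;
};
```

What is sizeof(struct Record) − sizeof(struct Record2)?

16

Msg: @0: vy [4B, align 4] → 4; @4: state [1B, align 1] → 5; +3 pad (align 4); @8: vx [4B, align 4] → 12; size 12, align 4
@0: format [4B, align 4] → 4
+4 pad (align 8)
@8: pitch [8B, align 8] → 16
@16: width [1B, align 1] → 17
+3 pad (align 4)
@20: depth [4B, align 4] → 24
@24: layer [1B, align 1] → 25
+7 pad (align 8)
@32: stride [8B, align 8] → 40
@40: height [12B, align 4] → 52
+4 tail pad (align 8)
size 56, align 8
— Record2 —
@0: pitch [8B, align 8] → 8
@8: stride [8B, align 8] → 16
@16: height [12B, align 4] → 28
@28: format [4B, align 4] → 32
@32: depth [4B, align 4] → 36
@36: width [1B, align 1] → 37
@37: layer [1B, align 1] → 38
+2 tail pad (align 8)
size 40, align 8
56 − 40 = 16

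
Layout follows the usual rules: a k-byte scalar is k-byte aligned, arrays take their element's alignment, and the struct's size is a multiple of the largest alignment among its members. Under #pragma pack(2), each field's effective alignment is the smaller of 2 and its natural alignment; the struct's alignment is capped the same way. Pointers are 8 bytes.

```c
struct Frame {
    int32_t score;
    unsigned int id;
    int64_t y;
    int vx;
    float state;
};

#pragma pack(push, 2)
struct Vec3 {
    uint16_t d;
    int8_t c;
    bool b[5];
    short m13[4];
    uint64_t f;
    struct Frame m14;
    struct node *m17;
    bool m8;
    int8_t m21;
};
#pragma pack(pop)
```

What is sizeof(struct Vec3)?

58

Frame: score at 0 (size 4, align 4) → ends 4; id at 4 (size 4, align 4) → ends 8; y at 8 (size 8, align 8) → ends 16; vx at 16 (size 4, align 4) → ends 20; state at 20 (size 4, align 4) → ends 24; total 24 bytes, alignment 8
d at 0 (size 2, align 2) → ends 2
c at 2 (size 1, align 1) → ends 3
b at 3 (size 5, align 1) → ends 8
m13 at 8 (size 8, align 2) → ends 16
f at 16 (size 8, align 2) → ends 24
m14 at 24 (size 24, align 2) → ends 48
m17 at 48 (size 8, align 2) → ends 56
m8 at 56 (size 1, align 1) → ends 57
m21 at 57 (size 1, align 1) → ends 58
total 58 bytes, alignment 2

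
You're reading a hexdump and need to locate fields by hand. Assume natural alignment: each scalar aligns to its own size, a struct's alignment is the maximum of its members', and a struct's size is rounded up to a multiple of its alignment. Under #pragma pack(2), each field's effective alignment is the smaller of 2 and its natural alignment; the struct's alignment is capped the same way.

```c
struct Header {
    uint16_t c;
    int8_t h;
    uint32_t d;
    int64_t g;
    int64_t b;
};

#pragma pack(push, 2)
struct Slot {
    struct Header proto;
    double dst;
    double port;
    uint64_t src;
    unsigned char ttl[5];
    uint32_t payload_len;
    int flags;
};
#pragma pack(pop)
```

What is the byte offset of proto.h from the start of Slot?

2

Header: c at 0 (size 2, align 2) → ends 2; h at 2 (size 1, align 1) → ends 3; pad 1 to align 4 for d; d at 4 (size 4, align 4) → ends 8; g at 8 (size 8, align 8) → ends 16; b at 16 (size 8, align 8) → ends 24; total 24 bytes, alignment 8
proto at 0 (size 24, align 2) → ends 24
within Header: h at 2
0 + 2 = 2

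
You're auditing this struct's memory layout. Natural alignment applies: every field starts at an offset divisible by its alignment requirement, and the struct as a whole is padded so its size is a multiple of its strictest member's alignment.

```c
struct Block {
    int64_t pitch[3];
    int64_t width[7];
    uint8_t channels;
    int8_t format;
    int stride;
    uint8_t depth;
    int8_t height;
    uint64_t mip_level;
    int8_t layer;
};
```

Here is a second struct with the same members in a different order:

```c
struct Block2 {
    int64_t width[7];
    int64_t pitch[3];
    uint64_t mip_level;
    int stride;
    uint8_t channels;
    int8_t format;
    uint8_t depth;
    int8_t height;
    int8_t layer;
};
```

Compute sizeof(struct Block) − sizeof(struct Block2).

8

0..24  pitch  (24B, 8-aligned)
24..80  width  (56B, 8-aligned)
80..81  channels  (1B, 1-aligned)
81..82  format  (1B, 1-aligned)
82..84  -- padding (2B)
84..88  stride  (4B, 4-aligned)
88..89  depth  (1B, 1-aligned)
89..90  height  (1B, 1-aligned)
90..96  -- padding (6B)
96..104  mip_level  (8B, 8-aligned)
104..105  layer  (1B, 1-aligned)
105..112  -- tail padding (7B)
sizeof = 112, alignof = 8
— Block2 —
0..56  width  (56B, 8-aligned)
56..80  pitch  (24B, 8-aligned)
80..88  mip_level  (8B, 8-aligned)
88..92  stride  (4B, 4-aligned)
92..93  channels  (1B, 1-aligned)
93..94  format  (1B, 1-aligned)
94..95  depth  (1B, 1-aligned)
95..96  height  (1B, 1-aligned)
96..97  layer  (1B, 1-aligned)
97..104  -- tail padding (7B)
sizeof = 104, alignof = 8
112 − 104 = 8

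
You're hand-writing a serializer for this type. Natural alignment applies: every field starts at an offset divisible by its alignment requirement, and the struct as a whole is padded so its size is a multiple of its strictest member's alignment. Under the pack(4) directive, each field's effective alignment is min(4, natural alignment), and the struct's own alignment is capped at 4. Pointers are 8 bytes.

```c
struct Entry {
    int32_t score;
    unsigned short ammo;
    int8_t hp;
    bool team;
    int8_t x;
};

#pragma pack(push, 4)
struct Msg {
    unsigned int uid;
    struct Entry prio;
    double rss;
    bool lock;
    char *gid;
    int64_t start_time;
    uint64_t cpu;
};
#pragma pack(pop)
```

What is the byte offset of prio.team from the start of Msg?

11

Entry: score at 0 (size 4, align 4) → ends 4; ammo at 4 (size 2, align 2) → ends 6; hp at 6 (size 1, align 1) → ends 7; team at 7 (size 1, align 1) → ends 8; x at 8 (size 1, align 1) → ends 9; tail pad 3 to reach multiple of 4; total 12 bytes, alignment 4
uid at 0 (size 4, align 4) → ends 4
prio at 4 (size 12, align 4) → ends 16
within Entry: team at 7
4 + 7 = 11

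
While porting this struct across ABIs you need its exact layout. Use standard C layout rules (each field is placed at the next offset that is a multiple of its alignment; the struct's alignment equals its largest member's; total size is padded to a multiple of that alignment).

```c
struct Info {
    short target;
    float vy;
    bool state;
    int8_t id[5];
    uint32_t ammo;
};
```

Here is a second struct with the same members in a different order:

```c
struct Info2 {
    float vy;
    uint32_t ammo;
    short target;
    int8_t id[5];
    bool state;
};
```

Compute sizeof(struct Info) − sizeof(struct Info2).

4

0..2  target  (2B, 2-aligned)
2..4  -- padding (2B)
4..8  vy  (4B, 4-aligned)
8..9  state  (1B, 1-aligned)
9..14  id  (5B, 1-aligned)
14..16  -- padding (2B)
16..20  ammo  (4B, 4-aligned)
sizeof = 20, alignof = 4
— Info2 —
0..4  vy  (4B, 4-aligned)
4..8  ammo  (4B, 4-aligned)
8..10  target  (2B, 2-aligned)
10..15  id  (5B, 1-aligned)
15..16  state  (1B, 1-aligned)
sizeof = 16, alignof = 4
20 − 16 = 4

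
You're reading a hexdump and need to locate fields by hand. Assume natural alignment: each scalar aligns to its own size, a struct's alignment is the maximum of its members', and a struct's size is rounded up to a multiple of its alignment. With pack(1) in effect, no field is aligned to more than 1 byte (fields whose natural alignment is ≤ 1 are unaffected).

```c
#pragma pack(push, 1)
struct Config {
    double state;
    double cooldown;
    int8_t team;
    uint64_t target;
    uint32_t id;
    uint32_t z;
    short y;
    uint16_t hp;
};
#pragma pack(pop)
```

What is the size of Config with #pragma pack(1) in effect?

37

state at 0 (size 8, align 1) → ends 8
cooldown at 8 (size 8, align 1) → ends 16
team at 16 (size 1, align 1) → ends 17
target at 17 (size 8, align 1) → ends 25
id at 25 (size 4, align 1) → ends 29
z at 29 (size 4, align 1) → ends 33
y at 33 (size 2, align 1) → ends 35
hp at 35 (size 2, align 1) → ends 37
total 37 bytes, alignment 1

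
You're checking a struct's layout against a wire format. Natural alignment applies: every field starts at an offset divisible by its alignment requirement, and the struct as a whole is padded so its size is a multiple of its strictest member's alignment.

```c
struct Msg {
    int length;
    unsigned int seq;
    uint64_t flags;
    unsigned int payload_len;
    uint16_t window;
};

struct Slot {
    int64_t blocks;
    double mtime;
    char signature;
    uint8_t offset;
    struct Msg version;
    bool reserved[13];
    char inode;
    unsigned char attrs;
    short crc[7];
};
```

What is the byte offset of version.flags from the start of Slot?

Msg: length at 0 (size 4, align 4) → ends 4; seq at 4 (size 4, align 4) → ends 8; flags at 8 (size 8, align 8) → ends 16; payload_len at 16 (size 4, align 4) → ends 20; window at 20 (size 2, align 2) → ends 22; tail pad 2 to reach multiple of 8; total 24 bytes, alignment 8
blocks at 0 (size 8, align 8) → ends 8
mtime at 8 (size 8, align 8) → ends 16
signature at 16 (size 1, align 1) → ends 17
offset at 17 (size 1, align 1) → ends 18
pad 6 to align 8 for version
version at 24 (size 24, align 8) → ends 48
within Msg: flags at 8
24 + 8 = 32

32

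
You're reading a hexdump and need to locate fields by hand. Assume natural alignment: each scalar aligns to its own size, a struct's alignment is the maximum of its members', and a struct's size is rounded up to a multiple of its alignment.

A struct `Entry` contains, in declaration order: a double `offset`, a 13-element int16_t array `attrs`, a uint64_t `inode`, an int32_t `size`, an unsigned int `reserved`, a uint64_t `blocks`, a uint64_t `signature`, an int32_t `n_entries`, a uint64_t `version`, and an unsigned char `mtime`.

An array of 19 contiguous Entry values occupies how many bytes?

1824

0..8  offset  (8B, 8-aligned)
8..34  attrs  (26B, 2-aligned)
34..40  -- padding (6B)
40..48  inode  (8B, 8-aligned)
48..52  size  (4B, 4-aligned)
52..56  reserved  (4B, 4-aligned)
56..64  blocks  (8B, 8-aligned)
64..72  signature  (8B, 8-aligned)
72..76  n_entries  (4B, 4-aligned)
76..80  -- padding (4B)
80..88  version  (8B, 8-aligned)
88..89  mtime  (1B, 1-aligned)
89..96  -- tail padding (7B)
sizeof = 96, alignof = 8
array of 19: 19 × 96 = 1824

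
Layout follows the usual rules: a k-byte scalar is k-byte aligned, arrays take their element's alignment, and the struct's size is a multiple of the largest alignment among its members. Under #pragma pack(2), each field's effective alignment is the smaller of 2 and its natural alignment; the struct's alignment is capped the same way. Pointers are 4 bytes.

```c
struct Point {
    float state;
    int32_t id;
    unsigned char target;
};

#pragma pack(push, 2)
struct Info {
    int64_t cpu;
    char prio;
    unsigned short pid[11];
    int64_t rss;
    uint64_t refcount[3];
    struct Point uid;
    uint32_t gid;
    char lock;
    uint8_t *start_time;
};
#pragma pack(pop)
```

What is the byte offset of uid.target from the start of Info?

Point: state at 0 (size 4, align 4) → ends 4; id at 4 (size 4, align 4) → ends 8; target at 8 (size 1, align 1) → ends 9; tail pad 3 to reach multiple of 4; total 12 bytes, alignment 4
cpu at 0 (size 8, align 2) → ends 8
prio at 8 (size 1, align 1) → ends 9
pad 1 to align 2 for pid
pid at 10 (size 22, align 2) → ends 32
rss at 32 (size 8, align 2) → ends 40
refcount at 40 (size 24, align 2) → ends 64
uid at 64 (size 12, align 2) → ends 76
within Point: target at 8
64 + 8 = 72

72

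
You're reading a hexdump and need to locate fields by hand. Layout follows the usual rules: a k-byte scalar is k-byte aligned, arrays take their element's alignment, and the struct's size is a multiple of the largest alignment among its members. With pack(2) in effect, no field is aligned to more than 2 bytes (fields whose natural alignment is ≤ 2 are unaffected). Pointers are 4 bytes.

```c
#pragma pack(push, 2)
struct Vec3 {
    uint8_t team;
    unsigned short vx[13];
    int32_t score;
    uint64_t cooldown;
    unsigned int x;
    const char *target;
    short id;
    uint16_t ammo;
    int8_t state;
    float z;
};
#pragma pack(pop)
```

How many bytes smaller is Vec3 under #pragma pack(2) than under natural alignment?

6

natural layout:
  0..1  team  (1B, 1-aligned)
  1..2  -- padding (1B)
  2..28  vx  (26B, 2-aligned)
  28..32  score  (4B, 4-aligned)
  32..40  cooldown  (8B, 8-aligned)
  40..44  x  (4B, 4-aligned)
  44..48  target  (4B, 4-aligned)
  48..50  id  (2B, 2-aligned)
  50..52  ammo  (2B, 2-aligned)
  52..53  state  (1B, 1-aligned)
  53..56  -- padding (3B)
  56..60  z  (4B, 4-aligned)
  60..64  -- tail padding (4B)
  sizeof = 64, alignof = 8
packed(2) layout:
  0..1  team  (1B, 1-aligned)
  1..2  -- padding (1B)
  2..28  vx  (26B, 2-aligned)
  28..32  score  (4B, 2-aligned)
  32..40  cooldown  (8B, 2-aligned)
  40..44  x  (4B, 2-aligned)
  44..48  target  (4B, 2-aligned)
  48..50  id  (2B, 2-aligned)
  50..52  ammo  (2B, 2-aligned)
  52..53  state  (1B, 1-aligned)
  53..54  -- padding (1B)
  54..58  z  (4B, 2-aligned)
  sizeof = 58, alignof = 2
64 − 58 = 6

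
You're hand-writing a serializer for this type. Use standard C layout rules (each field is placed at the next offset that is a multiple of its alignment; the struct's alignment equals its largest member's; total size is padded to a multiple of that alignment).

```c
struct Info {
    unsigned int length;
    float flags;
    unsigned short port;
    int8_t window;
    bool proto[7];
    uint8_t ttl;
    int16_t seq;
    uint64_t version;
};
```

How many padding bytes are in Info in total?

length at 0 (size 4, align 4) → ends 4
flags at 4 (size 4, align 4) → ends 8
port at 8 (size 2, align 2) → ends 10
window at 10 (size 1, align 1) → ends 11
proto at 11 (size 7, align 1) → ends 18
ttl at 18 (size 1, align 1) → ends 19
pad 1 to align 2 for seq
seq at 20 (size 2, align 2) → ends 22
pad 2 to align 8 for version
version at 24 (size 8, align 8) → ends 32
total 32 bytes, alignment 8
data bytes 29, size 32 → padding 3

3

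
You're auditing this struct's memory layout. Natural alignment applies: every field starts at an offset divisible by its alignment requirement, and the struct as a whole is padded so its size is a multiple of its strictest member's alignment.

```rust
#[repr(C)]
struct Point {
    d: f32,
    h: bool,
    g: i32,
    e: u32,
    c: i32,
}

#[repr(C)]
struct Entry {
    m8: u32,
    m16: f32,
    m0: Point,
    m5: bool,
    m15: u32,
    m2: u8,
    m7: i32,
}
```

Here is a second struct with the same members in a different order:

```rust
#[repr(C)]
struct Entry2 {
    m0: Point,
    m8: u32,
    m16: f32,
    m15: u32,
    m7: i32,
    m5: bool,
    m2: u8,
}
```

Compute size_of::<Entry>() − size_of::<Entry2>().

Point: d at 0 (size 4, align 4) → ends 4; h at 4 (size 1, align 1) → ends 5; pad 3 to align 4 for g; g at 8 (size 4, align 4) → ends 12; e at 12 (size 4, align 4) → ends 16; c at 16 (size 4, align 4) → ends 20; total 20 bytes, alignment 4
m8 at 0 (size 4, align 4) → ends 4
m16 at 4 (size 4, align 4) → ends 8
m0 at 8 (size 20, align 4) → ends 28
m5 at 28 (size 1, align 1) → ends 29
pad 3 to align 4 for m15
m15 at 32 (size 4, align 4) → ends 36
m2 at 36 (size 1, align 1) → ends 37
pad 3 to align 4 for m7
m7 at 40 (size 4, align 4) → ends 44
total 44 bytes, alignment 4
— Entry2 —
m0 at 0 (size 20, align 4) → ends 20
m8 at 20 (size 4, align 4) → ends 24
m16 at 24 (size 4, align 4) → ends 28
m15 at 28 (size 4, align 4) → ends 32
m7 at 32 (size 4, align 4) → ends 36
m5 at 36 (size 1, align 1) → ends 37
m2 at 37 (size 1, align 1) → ends 38
tail pad 2 to reach multiple of 4
total 40 bytes, alignment 4
44 − 40 = 4

4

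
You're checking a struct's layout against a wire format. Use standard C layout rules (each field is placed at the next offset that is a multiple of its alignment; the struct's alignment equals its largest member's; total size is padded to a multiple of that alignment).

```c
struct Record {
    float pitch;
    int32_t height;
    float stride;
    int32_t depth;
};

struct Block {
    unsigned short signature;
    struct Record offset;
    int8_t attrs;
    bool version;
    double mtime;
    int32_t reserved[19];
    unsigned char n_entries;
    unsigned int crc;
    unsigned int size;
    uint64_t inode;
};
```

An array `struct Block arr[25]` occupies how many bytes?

3200

Record: pitch at 0 (size 4, align 4) → ends 4; height at 4 (size 4, align 4) → ends 8; stride at 8 (size 4, align 4) → ends 12; depth at 12 (size 4, align 4) → ends 16; total 16 bytes, alignment 4
signature at 0 (size 2, align 2) → ends 2
pad 2 to align 4 for offset
offset at 4 (size 16, align 4) → ends 20
attrs at 20 (size 1, align 1) → ends 21
version at 21 (size 1, align 1) → ends 22
pad 2 to align 8 for mtime
mtime at 24 (size 8, align 8) → ends 32
reserved at 32 (size 76, align 4) → ends 108
n_entries at 108 (size 1, align 1) → ends 109
pad 3 to align 4 for crc
crc at 112 (size 4, align 4) → ends 116
size at 116 (size 4, align 4) → ends 120
inode at 120 (size 8, align 8) → ends 128
total 128 bytes, alignment 8
array of 25: 25 × 128 = 3200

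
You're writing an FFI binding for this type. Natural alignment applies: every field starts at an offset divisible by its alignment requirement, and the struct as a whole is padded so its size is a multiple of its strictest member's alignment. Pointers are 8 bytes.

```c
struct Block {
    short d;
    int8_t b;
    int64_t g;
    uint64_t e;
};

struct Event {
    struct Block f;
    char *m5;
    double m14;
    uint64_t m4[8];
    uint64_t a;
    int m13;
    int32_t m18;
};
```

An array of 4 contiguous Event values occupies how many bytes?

480

Block: @0: d [2B, align 2] → 2; @2: b [1B, align 1] → 3; +5 pad (align 8); @8: g [8B, align 8] → 16; @16: e [8B, align 8] → 24; size 24, align 8
@0: f [24B, align 8] → 24
@24: m5 [8B, align 8] → 32
@32: m14 [8B, align 8] → 40
@40: m4 [64B, align 8] → 104
@104: a [8B, align 8] → 112
@112: m13 [4B, align 4] → 116
@116: m18 [4B, align 4] → 120
size 120, align 8
array of 4: 4 × 120 = 480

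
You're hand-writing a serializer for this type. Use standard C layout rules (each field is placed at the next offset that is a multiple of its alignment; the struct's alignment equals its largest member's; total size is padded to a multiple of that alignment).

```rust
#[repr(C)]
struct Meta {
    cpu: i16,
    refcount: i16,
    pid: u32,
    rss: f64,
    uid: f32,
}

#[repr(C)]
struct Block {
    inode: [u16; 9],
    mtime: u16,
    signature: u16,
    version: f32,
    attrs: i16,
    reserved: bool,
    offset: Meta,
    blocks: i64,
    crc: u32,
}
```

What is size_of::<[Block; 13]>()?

936

Meta: 0..2  cpu  (2B, 2-aligned); 2..4  refcount  (2B, 2-aligned); 4..8  pid  (4B, 4-aligned); 8..16  rss  (8B, 8-aligned); 16..20  uid  (4B, 4-aligned); 20..24  -- tail padding (4B); sizeof = 24, alignof = 8
0..18  inode  (18B, 2-aligned)
18..20  mtime  (2B, 2-aligned)
20..22  signature  (2B, 2-aligned)
22..24  -- padding (2B)
24..28  version  (4B, 4-aligned)
28..30  attrs  (2B, 2-aligned)
30..31  reserved  (1B, 1-aligned)
31..32  -- padding (1B)
32..56  offset  (24B, 8-aligned)
56..64  blocks  (8B, 8-aligned)
64..68  crc  (4B, 4-aligned)
68..72  -- tail padding (4B)
sizeof = 72, alignof = 8
array of 13: 13 × 72 = 936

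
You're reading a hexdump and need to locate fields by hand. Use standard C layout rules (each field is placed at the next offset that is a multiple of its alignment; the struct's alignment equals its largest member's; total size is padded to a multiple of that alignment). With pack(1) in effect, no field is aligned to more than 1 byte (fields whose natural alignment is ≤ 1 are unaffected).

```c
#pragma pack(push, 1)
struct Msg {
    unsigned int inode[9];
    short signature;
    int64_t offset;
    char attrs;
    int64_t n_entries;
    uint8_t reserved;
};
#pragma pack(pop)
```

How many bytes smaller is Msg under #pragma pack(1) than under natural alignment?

natural layout:
  0..36  inode  (36B, 4-aligned)
  36..38  signature  (2B, 2-aligned)
  38..40  -- padding (2B)
  40..48  offset  (8B, 8-aligned)
  48..49  attrs  (1B, 1-aligned)
  49..56  -- padding (7B)
  56..64  n_entries  (8B, 8-aligned)
  64..65  reserved  (1B, 1-aligned)
  65..72  -- tail padding (7B)
  sizeof = 72, alignof = 8
packed(1) layout:
  0..36  inode  (36B, 1-aligned)
  36..38  signature  (2B, 1-aligned)
  38..46  offset  (8B, 1-aligned)
  46..47  attrs  (1B, 1-aligned)
  47..55  n_entries  (8B, 1-aligned)
  55..56  reserved  (1B, 1-aligned)
  sizeof = 56, alignof = 1
72 − 56 = 16

16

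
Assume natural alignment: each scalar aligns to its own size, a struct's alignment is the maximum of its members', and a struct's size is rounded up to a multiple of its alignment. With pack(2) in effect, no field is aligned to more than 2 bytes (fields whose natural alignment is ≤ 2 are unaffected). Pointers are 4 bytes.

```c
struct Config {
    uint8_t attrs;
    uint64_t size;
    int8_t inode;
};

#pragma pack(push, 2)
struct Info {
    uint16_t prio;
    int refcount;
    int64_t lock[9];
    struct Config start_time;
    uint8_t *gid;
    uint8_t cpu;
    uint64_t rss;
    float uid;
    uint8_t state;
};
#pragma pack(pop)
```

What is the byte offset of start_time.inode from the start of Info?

94

Config: 0..1  attrs  (1B, 1-aligned); 1..8  -- padding (7B); 8..16  size  (8B, 8-aligned); 16..17  inode  (1B, 1-aligned); 17..24  -- tail padding (7B); sizeof = 24, alignof = 8
0..2  prio  (2B, 2-aligned)
2..6  refcount  (4B, 2-aligned)
6..78  lock  (72B, 2-aligned)
78..102  start_time  (24B, 2-aligned)
within Config: inode at 16
78 + 16 = 94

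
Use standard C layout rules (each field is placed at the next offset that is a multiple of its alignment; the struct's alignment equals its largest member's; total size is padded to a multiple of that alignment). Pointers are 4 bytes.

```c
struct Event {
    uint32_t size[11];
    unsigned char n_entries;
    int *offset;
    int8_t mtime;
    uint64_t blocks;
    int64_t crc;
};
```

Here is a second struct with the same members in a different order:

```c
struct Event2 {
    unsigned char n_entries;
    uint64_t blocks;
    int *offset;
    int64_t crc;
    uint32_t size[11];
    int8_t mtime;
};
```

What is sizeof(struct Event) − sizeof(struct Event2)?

-8

@0: size [44B, align 4] → 44
@44: n_entries [1B, align 1] → 45
+3 pad (align 4)
@48: offset [4B, align 4] → 52
@52: mtime [1B, align 1] → 53
+3 pad (align 8)
@56: blocks [8B, align 8] → 64
@64: crc [8B, align 8] → 72
size 72, align 8
— Event2 —
@0: n_entries [1B, align 1] → 1
+7 pad (align 8)
@8: blocks [8B, align 8] → 16
@16: offset [4B, align 4] → 20
+4 pad (align 8)
@24: crc [8B, align 8] → 32
@32: size [44B, align 4] → 76
@76: mtime [1B, align 1] → 77
+3 tail pad (align 8)
size 80, align 8
72 − 80 = -8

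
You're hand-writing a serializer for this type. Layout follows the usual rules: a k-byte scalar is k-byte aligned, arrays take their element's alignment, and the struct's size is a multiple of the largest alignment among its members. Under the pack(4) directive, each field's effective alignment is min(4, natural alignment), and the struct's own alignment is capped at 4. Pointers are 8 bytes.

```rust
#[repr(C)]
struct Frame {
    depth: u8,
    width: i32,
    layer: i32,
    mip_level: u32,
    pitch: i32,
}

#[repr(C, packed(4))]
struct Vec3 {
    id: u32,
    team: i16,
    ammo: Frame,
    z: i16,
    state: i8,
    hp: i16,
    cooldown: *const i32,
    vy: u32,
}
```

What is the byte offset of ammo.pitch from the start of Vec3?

Frame: @0: depth [1B, align 1] → 1; +3 pad (align 4); @4: width [4B, align 4] → 8; @8: layer [4B, align 4] → 12; @12: mip_level [4B, align 4] → 16; @16: pitch [4B, align 4] → 20; size 20, align 4
@0: id [4B, align 4] → 4
@4: team [2B, align 2] → 6
+2 pad (align 4)
@8: ammo [20B, align 4] → 28
within Frame: pitch at 16
8 + 16 = 24

24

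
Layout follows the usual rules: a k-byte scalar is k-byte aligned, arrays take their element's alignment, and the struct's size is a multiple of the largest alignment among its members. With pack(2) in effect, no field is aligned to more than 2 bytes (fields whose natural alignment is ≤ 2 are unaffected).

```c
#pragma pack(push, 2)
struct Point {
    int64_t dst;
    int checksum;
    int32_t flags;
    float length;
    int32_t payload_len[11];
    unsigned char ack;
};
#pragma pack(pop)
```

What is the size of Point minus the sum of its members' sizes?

1

0..8  dst  (8B, 2-aligned)
8..12  checksum  (4B, 2-aligned)
12..16  flags  (4B, 2-aligned)
16..20  length  (4B, 2-aligned)
20..64  payload_len  (44B, 2-aligned)
64..65  ack  (1B, 1-aligned)
65..66  -- tail padding (1B)
sizeof = 66, alignof = 2
data bytes 65, size 66 → padding 1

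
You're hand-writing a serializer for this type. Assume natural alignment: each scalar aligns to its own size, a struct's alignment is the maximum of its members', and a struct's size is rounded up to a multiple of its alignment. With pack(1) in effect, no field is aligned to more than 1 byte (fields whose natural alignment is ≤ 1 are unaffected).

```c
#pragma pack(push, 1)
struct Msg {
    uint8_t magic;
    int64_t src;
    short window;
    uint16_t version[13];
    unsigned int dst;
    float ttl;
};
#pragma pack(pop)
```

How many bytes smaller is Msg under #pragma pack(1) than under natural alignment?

natural layout:
  0..1  magic  (1B, 1-aligned)
  1..8  -- padding (7B)
  8..16  src  (8B, 8-aligned)
  16..18  window  (2B, 2-aligned)
  18..44  version  (26B, 2-aligned)
  44..48  dst  (4B, 4-aligned)
  48..52  ttl  (4B, 4-aligned)
  52..56  -- tail padding (4B)
  sizeof = 56, alignof = 8
packed(1) layout:
  0..1  magic  (1B, 1-aligned)
  1..9  src  (8B, 1-aligned)
  9..11  window  (2B, 1-aligned)
  11..37  version  (26B, 1-aligned)
  37..41  dst  (4B, 1-aligned)
  41..45  ttl  (4B, 1-aligned)
  sizeof = 45, alignof = 1
56 − 45 = 11

11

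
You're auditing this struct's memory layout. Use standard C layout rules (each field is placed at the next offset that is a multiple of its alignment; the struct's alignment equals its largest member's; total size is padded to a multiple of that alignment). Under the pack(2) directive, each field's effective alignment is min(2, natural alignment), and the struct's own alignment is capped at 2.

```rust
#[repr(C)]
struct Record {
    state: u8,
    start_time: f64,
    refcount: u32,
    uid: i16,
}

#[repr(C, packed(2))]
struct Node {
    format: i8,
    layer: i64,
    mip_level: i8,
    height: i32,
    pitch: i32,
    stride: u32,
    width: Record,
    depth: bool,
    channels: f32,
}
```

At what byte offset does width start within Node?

Record: @0: state [1B, align 1] → 1; +7 pad (align 8); @8: start_time [8B, align 8] → 16; @16: refcount [4B, align 4] → 20; @20: uid [2B, align 2] → 22; +2 tail pad (align 8); size 24, align 8
@0: format [1B, align 1] → 1
+1 pad (align 2)
@2: layer [8B, align 2] → 10
@10: mip_level [1B, align 1] → 11
+1 pad (align 2)
@12: height [4B, align 2] → 16
@16: pitch [4B, align 2] → 20
@20: stride [4B, align 2] → 24
@24: width [24B, align 2] → 48

24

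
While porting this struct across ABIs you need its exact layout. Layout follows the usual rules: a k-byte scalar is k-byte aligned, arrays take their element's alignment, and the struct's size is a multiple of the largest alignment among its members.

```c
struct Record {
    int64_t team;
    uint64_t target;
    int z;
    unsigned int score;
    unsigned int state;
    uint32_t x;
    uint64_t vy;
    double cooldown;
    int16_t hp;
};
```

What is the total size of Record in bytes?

team at 0 (size 8, align 8) → ends 8
target at 8 (size 8, align 8) → ends 16
z at 16 (size 4, align 4) → ends 20
score at 20 (size 4, align 4) → ends 24
state at 24 (size 4, align 4) → ends 28
x at 28 (size 4, align 4) → ends 32
vy at 32 (size 8, align 8) → ends 40
cooldown at 40 (size 8, align 8) → ends 48
hp at 48 (size 2, align 2) → ends 50
tail pad 6 to reach multiple of 8
total 56 bytes, alignment 8

56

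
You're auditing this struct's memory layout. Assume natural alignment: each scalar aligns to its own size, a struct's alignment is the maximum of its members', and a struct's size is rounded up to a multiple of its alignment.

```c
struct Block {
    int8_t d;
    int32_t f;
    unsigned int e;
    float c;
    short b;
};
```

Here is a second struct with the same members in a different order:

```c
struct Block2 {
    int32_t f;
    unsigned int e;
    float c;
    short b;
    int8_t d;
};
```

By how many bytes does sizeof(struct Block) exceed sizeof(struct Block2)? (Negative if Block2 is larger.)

4

0..1  d  (1B, 1-aligned)
1..4  -- padding (3B)
4..8  f  (4B, 4-aligned)
8..12  e  (4B, 4-aligned)
12..16  c  (4B, 4-aligned)
16..18  b  (2B, 2-aligned)
18..20  -- tail padding (2B)
sizeof = 20, alignof = 4
— Block2 —
0..4  f  (4B, 4-aligned)
4..8  e  (4B, 4-aligned)
8..12  c  (4B, 4-aligned)
12..14  b  (2B, 2-aligned)
14..15  d  (1B, 1-aligned)
15..16  -- tail padding (1B)
sizeof = 16, alignof = 4
20 − 16 = 4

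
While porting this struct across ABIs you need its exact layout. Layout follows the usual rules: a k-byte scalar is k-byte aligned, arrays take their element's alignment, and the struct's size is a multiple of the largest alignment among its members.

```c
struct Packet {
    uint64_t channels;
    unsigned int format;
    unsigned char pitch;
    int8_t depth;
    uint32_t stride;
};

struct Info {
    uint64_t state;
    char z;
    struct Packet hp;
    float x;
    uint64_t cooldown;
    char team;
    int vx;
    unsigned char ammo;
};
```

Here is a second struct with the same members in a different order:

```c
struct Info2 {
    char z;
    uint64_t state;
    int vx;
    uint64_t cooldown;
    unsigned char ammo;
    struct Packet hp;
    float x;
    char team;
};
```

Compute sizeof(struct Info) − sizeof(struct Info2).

0

Packet: @0: channels [8B, align 8] → 8; @8: format [4B, align 4] → 12; @12: pitch [1B, align 1] → 13; @13: depth [1B, align 1] → 14; +2 pad (align 4); @16: stride [4B, align 4] → 20; +4 tail pad (align 8); size 24, align 8
@0: state [8B, align 8] → 8
@8: z [1B, align 1] → 9
+7 pad (align 8)
@16: hp [24B, align 8] → 40
@40: x [4B, align 4] → 44
+4 pad (align 8)
@48: cooldown [8B, align 8] → 56
@56: team [1B, align 1] → 57
+3 pad (align 4)
@60: vx [4B, align 4] → 64
@64: ammo [1B, align 1] → 65
+7 tail pad (align 8)
size 72, align 8
— Info2 —
@0: z [1B, align 1] → 1
+7 pad (align 8)
@8: state [8B, align 8] → 16
@16: vx [4B, align 4] → 20
+4 pad (align 8)
@24: cooldown [8B, align 8] → 32
@32: ammo [1B, align 1] → 33
+7 pad (align 8)
@40: hp [24B, align 8] → 64
@64: x [4B, align 4] → 68
@68: team [1B, align 1] → 69
+3 tail pad (align 8)
size 72, align 8
72 − 72 = 0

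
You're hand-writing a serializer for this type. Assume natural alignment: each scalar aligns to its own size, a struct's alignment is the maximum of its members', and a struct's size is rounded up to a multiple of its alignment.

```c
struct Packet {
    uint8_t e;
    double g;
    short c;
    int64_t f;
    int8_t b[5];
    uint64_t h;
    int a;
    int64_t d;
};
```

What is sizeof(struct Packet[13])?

832

0..1  e  (1B, 1-aligned)
1..8  -- padding (7B)
8..16  g  (8B, 8-aligned)
16..18  c  (2B, 2-aligned)
18..24  -- padding (6B)
24..32  f  (8B, 8-aligned)
32..37  b  (5B, 1-aligned)
37..40  -- padding (3B)
40..48  h  (8B, 8-aligned)
48..52  a  (4B, 4-aligned)
52..56  -- padding (4B)
56..64  d  (8B, 8-aligned)
sizeof = 64, alignof = 8
array of 13: 13 × 64 = 832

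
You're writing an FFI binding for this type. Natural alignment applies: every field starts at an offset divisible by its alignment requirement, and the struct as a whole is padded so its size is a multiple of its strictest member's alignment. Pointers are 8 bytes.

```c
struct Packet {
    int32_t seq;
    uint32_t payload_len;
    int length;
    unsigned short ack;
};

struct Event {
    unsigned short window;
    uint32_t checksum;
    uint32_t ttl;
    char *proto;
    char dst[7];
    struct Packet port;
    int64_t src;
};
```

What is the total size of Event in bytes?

56 bytes

Packet: 0..4  seq  (4B, 4-aligned); 4..8  payload_len  (4B, 4-aligned); 8..12  length  (4B, 4-aligned); 12..14  ack  (2B, 2-aligned); 14..16  -- tail padding (2B); sizeof = 16, alignof = 4
0..2  window  (2B, 2-aligned)
2..4  -- padding (2B)
4..8  checksum  (4B, 4-aligned)
8..12  ttl  (4B, 4-aligned)
12..16  -- padding (4B)
16..24  proto  (8B, 8-aligned)
24..31  dst  (7B, 1-aligned)
31..32  -- padding (1B)
32..48  port  (16B, 4-aligned)
48..56  src  (8B, 8-aligned)
sizeof = 56, alignof = 8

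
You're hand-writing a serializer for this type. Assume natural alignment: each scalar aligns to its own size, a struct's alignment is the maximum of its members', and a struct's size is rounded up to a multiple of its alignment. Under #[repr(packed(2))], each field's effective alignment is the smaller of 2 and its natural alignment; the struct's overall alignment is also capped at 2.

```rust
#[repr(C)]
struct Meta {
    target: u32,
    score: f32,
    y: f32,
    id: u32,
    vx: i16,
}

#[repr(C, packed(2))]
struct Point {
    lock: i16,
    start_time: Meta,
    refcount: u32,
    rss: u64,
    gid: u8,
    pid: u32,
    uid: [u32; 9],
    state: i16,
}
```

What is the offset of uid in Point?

40

Meta: target at 0 (size 4, align 4) → ends 4; score at 4 (size 4, align 4) → ends 8; y at 8 (size 4, align 4) → ends 12; id at 12 (size 4, align 4) → ends 16; vx at 16 (size 2, align 2) → ends 18; tail pad 2 to reach multiple of 4; total 20 bytes, alignment 4
lock at 0 (size 2, align 2) → ends 2
start_time at 2 (size 20, align 2) → ends 22
refcount at 22 (size 4, align 2) → ends 26
rss at 26 (size 8, align 2) → ends 34
gid at 34 (size 1, align 1) → ends 35
pad 1 to align 2 for pid
pid at 36 (size 4, align 2) → ends 40
uid at 40 (size 36, align 2) → ends 76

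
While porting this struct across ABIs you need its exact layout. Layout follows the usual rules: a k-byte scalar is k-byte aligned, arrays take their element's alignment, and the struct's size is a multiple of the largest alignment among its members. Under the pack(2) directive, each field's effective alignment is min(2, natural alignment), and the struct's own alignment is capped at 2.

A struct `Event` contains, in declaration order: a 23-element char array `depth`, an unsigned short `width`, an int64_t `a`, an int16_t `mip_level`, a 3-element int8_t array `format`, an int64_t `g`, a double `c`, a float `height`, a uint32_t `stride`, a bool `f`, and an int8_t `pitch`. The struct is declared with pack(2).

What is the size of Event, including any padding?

66

@0: depth [23B, align 1] → 23
+1 pad (align 2)
@24: width [2B, align 2] → 26
@26: a [8B, align 2] → 34
@34: mip_level [2B, align 2] → 36
@36: format [3B, align 1] → 39
+1 pad (align 2)
@40: g [8B, align 2] → 48
@48: c [8B, align 2] → 56
@56: height [4B, align 2] → 60
@60: stride [4B, align 2] → 64
@64: f [1B, align 1] → 65
@65: pitch [1B, align 1] → 66
size 66, align 2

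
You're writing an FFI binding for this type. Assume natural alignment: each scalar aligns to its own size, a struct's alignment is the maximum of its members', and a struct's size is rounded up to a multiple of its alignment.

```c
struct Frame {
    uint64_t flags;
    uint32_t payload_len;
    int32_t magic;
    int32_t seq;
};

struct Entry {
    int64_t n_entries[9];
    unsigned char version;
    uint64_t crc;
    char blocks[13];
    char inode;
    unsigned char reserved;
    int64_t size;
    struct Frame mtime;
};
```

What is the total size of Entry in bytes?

Frame: 0..8  flags  (8B, 8-aligned); 8..12  payload_len  (4B, 4-aligned); 12..16  magic  (4B, 4-aligned); 16..20  seq  (4B, 4-aligned); 20..24  -- tail padding (4B); sizeof = 24, alignof = 8
0..72  n_entries  (72B, 8-aligned)
72..73  version  (1B, 1-aligned)
73..80  -- padding (7B)
80..88  crc  (8B, 8-aligned)
88..101  blocks  (13B, 1-aligned)
101..102  inode  (1B, 1-aligned)
102..103  reserved  (1B, 1-aligned)
103..104  -- padding (1B)
104..112  size  (8B, 8-aligned)
112..136  mtime  (24B, 8-aligned)
sizeof = 136, alignof = 8

136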